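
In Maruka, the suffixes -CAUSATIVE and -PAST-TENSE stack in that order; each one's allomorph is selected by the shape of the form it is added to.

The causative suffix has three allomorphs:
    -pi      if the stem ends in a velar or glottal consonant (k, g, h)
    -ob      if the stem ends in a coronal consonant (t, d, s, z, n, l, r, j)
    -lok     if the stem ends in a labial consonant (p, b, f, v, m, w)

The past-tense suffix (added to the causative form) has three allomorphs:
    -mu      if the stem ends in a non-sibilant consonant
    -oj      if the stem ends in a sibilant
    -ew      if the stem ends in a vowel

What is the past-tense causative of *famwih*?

famwihpiew

The final consonant of *famwih* is /h/, which is velar/glottal, so the causative suffix is -pi, giving *famwihpi*.
The causative form *famwihpi*: final sound = /i/, a vowel → -ew → *famwihpiew*.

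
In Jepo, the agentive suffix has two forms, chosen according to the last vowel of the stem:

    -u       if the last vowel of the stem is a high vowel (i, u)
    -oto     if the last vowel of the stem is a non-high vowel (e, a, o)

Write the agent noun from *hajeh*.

*hajeh* — last vowel /e/ (a non-high vowel) → -oto → *hajehoto*.

hajehoto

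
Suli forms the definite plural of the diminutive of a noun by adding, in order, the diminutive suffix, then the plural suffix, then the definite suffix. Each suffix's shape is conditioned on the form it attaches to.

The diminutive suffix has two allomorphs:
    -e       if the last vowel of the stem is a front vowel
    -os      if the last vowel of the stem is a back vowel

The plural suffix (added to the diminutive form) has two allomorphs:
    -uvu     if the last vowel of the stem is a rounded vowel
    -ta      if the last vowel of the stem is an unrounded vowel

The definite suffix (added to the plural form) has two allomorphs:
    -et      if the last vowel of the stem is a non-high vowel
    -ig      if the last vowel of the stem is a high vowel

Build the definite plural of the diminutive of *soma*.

Since the last vowel of *soma* is /a/ (a back vowel), it takes -os, giving *somaos*.
The last vowel of the diminutive form *somaos* is /o/, which is a rounded vowel, so the plural suffix is -uvu, giving *somaosuvu*.
Since the last vowel of the plural form *somaosuvu* is /u/ (a high vowel), it takes -ig, giving *somaosuvuig*.

somaosuvuig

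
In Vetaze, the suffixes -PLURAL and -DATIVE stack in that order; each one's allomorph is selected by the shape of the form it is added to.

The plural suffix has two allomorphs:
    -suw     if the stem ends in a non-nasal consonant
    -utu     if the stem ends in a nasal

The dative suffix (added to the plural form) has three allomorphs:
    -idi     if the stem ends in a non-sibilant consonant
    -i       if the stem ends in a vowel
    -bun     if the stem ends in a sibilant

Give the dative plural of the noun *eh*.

The final consonant of *eh* is /h/, which is non-nasal, so the plural suffix is -suw, giving *ehsuw*.
The final sound of the plural form *ehsuw* is /w/, which is a non-sibilant consonant, so the dative suffix is -idi, giving *ehsuwidi*.

ehsuwidi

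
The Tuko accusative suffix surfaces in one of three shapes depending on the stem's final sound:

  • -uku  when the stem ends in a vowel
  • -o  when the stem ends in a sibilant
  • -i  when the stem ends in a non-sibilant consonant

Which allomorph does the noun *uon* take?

-i

Since the final sound of *uon* is /n/ (a non-sibilant consonant), it takes -i.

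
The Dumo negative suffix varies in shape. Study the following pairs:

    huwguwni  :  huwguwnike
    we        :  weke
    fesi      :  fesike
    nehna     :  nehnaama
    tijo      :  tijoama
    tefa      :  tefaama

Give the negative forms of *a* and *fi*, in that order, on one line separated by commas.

The alternation tracks the last vowel of the stem — -ke when the last vowel of the stem is a front vowel (*huwguwni*, *we*, *fesi*); -ama when the last vowel of the stem is a back vowel (*nehna*, *tijo*, *tefa*).
*a* — last vowel /a/ (a back vowel) → -ama → *aama*.
The last vowel of *fi* is /i/, which is a front vowel, so the suffix is -ke, giving *fike*.

aama, fike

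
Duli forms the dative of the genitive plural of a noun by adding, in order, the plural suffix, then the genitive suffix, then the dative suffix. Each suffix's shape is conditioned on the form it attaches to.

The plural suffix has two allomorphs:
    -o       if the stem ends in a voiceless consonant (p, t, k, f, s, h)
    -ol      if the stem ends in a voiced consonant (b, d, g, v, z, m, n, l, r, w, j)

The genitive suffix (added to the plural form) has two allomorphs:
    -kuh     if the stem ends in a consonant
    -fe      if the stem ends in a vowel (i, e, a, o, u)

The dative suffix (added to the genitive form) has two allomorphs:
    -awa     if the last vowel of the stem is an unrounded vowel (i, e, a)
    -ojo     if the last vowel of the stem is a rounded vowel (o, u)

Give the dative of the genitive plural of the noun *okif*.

The final consonant of *okif* is /f/, which is voiceless, so the plural suffix is -o, giving *okifo*.
The plural form *okifo*: final sound = /o/, a vowel → -fe → *okifofe*.
The last vowel of the genitive form *okifofe* is /e/, which is an unrounded vowel, so the dative suffix is -awa, giving *okifofeawa*.

okifofeawa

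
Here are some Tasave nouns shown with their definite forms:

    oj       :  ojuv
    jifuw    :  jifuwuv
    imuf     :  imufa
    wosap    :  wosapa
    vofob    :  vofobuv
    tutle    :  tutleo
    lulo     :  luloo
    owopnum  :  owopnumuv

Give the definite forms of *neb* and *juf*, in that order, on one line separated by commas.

The suffix is conditioned by the final sound: -a when the stem ends in a voiceless consonant (*imuf*, *wosap*); -uv when the stem ends in a voiced consonant (*oj*, *jifuw*, *vofob*, *owopnum*); -o when the stem ends in a vowel (*tutle*, *lulo*).
*neb*: final sound = /b/, a voiced consonant → -uv → *nebuv*.
*juf*: final sound = /f/, a voiceless consonant → -a → *jufa*.

nebuv, jufa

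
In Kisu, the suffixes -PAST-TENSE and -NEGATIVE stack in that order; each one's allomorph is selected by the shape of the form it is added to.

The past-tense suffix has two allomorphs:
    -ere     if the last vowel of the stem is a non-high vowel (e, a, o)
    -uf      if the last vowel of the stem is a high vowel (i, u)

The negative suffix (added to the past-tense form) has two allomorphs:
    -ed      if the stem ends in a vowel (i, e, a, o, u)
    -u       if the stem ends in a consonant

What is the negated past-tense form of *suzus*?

*suzus*: last vowel = /u/, a high vowel → -uf → *suzusuf*.
The past-tense form *suzusuf*: final sound = /f/, a consonant → -u → *suzusufu*.

suzusufu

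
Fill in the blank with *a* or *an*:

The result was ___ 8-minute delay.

an

The indefinite article is chosen by the initial *sound* of the following word, not its spelling.
The number *8* is spoken "eight", beginning with /eɪt/ — a vowel sound.
So the article is *an*: The result was an 8-minute delay.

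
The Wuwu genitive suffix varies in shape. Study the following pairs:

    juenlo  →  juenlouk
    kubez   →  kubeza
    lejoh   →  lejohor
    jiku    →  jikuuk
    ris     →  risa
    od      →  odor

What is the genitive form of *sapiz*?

sapiza

Looking at the final sound of each stem: -a when the stem ends in a sibilant (*kubez*, *ris*); -or when the stem ends in a non-sibilant consonant (*lejoh*, *od*); -uk when the stem ends in a vowel (*juenlo*, *jiku*).
*sapiz* — final sound /z/ (a sibilant) → -a → *sapiza*.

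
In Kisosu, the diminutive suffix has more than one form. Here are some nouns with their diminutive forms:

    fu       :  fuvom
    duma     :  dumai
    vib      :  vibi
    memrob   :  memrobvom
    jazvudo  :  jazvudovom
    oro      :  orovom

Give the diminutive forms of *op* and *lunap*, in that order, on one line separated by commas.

opvom, lunapi

The suffix is conditioned by the last vowel: -vom when the last vowel of the stem is a rounded vowel (*fu*, *memrob*, *jazvudo*, *oro*); -i when the last vowel of the stem is an unrounded vowel (*duma*, *vib*).
The last vowel of *op* is /o/, which is a rounded vowel, so the suffix is -vom, giving *opvom*.
Since the last vowel of *lunap* is /a/ (an unrounded vowel), it takes -i, giving *lunapi*.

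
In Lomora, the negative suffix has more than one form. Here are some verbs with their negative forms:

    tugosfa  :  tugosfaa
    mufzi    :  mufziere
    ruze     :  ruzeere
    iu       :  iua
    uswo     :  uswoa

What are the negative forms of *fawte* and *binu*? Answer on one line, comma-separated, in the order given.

Looking at the last vowel of each stem: -ere when the last vowel of the stem is a front vowel (*mufzi*, *ruze*); -a when the last vowel of the stem is a back vowel (*tugosfa*, *iu*, *uswo*).
*fawte* — last vowel /e/ (a front vowel) → -ere → *fawteere*.
*binu*: last vowel = /u/, a back vowel → -a → *binua*.

fawteere, binua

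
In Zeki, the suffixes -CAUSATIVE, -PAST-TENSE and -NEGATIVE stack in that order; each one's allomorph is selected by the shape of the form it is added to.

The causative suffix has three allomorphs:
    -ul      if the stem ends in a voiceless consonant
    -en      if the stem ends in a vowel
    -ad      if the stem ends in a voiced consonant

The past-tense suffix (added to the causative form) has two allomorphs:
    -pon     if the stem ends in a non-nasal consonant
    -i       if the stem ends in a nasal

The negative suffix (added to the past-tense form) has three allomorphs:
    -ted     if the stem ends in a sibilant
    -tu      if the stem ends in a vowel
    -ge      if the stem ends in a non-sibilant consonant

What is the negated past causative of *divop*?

divopulponge

The final sound of *divop* is /p/, which is a voiceless consonant, so the causative suffix is -ul, giving *divopul*.
The causative form *divopul*: final consonant = /l/, non-nasal → -pon → *divopulpon*.
The final sound of the past-tense form *divopulpon* is /n/, which is a non-sibilant consonant, so the negative suffix is -ge, giving *divopulponge*.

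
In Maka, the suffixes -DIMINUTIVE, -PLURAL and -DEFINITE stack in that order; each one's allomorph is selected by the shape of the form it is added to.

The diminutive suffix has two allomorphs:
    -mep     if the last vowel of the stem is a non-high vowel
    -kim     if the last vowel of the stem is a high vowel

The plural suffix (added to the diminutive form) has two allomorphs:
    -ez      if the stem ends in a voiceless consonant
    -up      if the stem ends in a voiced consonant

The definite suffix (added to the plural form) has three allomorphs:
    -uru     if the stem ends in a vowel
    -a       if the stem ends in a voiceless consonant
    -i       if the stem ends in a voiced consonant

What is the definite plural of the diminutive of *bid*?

The last vowel of *bid* is /i/, which is a high vowel, so the diminutive suffix is -kim, giving *bidkim*.
The final consonant of the diminutive form *bidkim* is /m/, which is voiced, so the plural suffix is -up, giving *bidkimup*.
The plural form *bidkimup* — final sound /p/ (a voiceless consonant) → -a → *bidkimupa*.

bidkimupa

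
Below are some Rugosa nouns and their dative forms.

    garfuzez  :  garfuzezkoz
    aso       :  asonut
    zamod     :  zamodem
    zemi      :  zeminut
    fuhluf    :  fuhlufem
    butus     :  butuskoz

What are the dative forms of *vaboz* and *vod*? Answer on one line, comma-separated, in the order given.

vabozkoz, vodem

The pattern is sibilance of the final sound: -koz when the stem ends in a sibilant (*garfuzez*, *butus*); -em when the stem ends in a non-sibilant consonant (*zamod*, *fuhluf*); -nut when the stem ends in a vowel (*aso*, *zemi*).
The final sound of *vaboz* is /z/, which is a sibilant, so the suffix is -koz, giving *vabozkoz*.
Since the final sound of *vod* is /d/ (a non-sibilant consonant), it takes -em, giving *vodem*.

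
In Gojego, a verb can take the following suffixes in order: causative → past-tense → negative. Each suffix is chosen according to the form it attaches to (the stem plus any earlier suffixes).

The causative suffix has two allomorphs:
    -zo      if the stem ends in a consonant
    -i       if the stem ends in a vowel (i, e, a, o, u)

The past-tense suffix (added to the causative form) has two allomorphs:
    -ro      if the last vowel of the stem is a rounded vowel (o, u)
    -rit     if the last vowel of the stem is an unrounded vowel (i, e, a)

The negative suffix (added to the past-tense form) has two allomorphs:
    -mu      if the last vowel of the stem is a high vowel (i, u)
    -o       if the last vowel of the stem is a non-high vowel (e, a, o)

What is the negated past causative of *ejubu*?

*ejubu*: final sound = /u/, a vowel → -i → *ejubui*.
The causative form *ejubui* — last vowel /i/ (an unrounded vowel) → -rit → *ejubuirit*.
The past-tense form *ejubuirit*: last vowel = /i/, a high vowel → -mu → *ejubuiritmu*.

ejubuiritmu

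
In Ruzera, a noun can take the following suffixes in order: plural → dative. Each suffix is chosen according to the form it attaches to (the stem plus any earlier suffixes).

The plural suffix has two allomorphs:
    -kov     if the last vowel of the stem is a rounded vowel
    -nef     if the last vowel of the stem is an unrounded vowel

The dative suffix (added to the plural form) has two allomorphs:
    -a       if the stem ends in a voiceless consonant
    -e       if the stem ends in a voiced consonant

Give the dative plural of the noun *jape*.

Since the last vowel of *jape* is /e/ (an unrounded vowel), it takes -nef, giving *japenef*.
The plural form *japenef*: final consonant = /f/, voiceless → -a → *japenefa*.

japenefa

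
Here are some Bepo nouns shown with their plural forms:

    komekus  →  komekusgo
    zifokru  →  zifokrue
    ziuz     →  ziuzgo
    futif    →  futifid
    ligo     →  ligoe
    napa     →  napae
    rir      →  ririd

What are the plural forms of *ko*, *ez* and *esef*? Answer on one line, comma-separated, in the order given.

koe, ezgo, esefid

The alternation tracks the final sound of the stem — -go when the stem ends in a sibilant (*komekus*, *ziuz*); -id when the stem ends in a non-sibilant consonant (*futif*, *rir*); -e when the stem ends in a vowel (*zifokru*, *ligo*, *napa*).
The final sound of *ko* is /o/, which is a vowel, so the suffix is -e, giving *koe*.
The final sound of *ez* is /z/, which is a sibilant, so the suffix is -go, giving *ezgo*.
Since the final sound of *esef* is /f/ (a non-sibilant consonant), it takes -id, giving *esefid*.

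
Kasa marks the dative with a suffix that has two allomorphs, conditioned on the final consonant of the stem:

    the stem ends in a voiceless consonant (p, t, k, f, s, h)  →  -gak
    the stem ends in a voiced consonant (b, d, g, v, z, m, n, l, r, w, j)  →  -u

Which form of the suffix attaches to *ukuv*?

-u

Since the final consonant of *ukuv* is /v/ (voiced), it takes -u.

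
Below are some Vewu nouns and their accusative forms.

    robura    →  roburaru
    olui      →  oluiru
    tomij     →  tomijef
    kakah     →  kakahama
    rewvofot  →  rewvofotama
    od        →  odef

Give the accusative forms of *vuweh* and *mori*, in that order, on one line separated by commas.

vuwehama, moriru

Looking at the final sound of each stem: -ama when the stem ends in a voiceless consonant (*kakah*, *rewvofot*); -ef when the stem ends in a voiced consonant (*tomij*, *od*); -ru when the stem ends in a vowel (*robura*, *olui*).
Since the final sound of *vuweh* is /h/ (a voiceless consonant), it takes -ama, giving *vuwehama*.
*mori*: final sound = /i/, a vowel → -ru → *moriru*.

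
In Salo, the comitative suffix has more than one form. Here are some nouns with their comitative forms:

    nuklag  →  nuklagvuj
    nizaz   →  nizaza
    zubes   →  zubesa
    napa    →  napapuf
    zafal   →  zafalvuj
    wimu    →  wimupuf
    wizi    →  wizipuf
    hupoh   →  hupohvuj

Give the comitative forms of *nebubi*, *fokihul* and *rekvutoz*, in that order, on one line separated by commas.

nebubipuf, fokihulvuj, rekvutoza

The suffix is conditioned by the final sound: -a when the stem ends in a sibilant (*nizaz*, *zubes*); -vuj when the stem ends in a non-sibilant consonant (*nuklag*, *zafal*, *hupoh*); -puf when the stem ends in a vowel (*napa*, *wimu*, *wizi*).
The final sound of *nebubi* is /i/, which is a vowel, so the suffix is -puf, giving *nebubipuf*.
*fokihul* — final sound /l/ (a non-sibilant consonant) → -vuj → *fokihulvuj*.
*rekvutoz* — final sound /z/ (a sibilant) → -a → *rekvutoza*.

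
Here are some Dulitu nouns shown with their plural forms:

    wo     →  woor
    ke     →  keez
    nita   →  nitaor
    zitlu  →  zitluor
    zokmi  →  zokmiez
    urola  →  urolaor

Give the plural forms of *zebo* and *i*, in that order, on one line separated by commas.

The suffix is conditioned by the last vowel: -ez when the last vowel of the stem is a front vowel (*ke*, *zokmi*); -or when the last vowel of the stem is a back vowel (*wo*, *nita*, *zitlu*, *urola*).
The last vowel of *zebo* is /o/, which is a back vowel, so the suffix is -or, giving *zeboor*.
Since the last vowel of *i* is /i/ (a front vowel), it takes -ez, giving *iez*.

zeboor, iez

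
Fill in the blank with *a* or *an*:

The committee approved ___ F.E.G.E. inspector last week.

an

The indefinite article is chosen by the initial *sound* of the following word, not its spelling.
The initialism *F.E.G.E.* is read letter by letter; the first letter, F, is pronounced /ɛf/, which begins with a vowel sound.
So the article is *an*: The committee approved an F.E.G.E. inspector last week.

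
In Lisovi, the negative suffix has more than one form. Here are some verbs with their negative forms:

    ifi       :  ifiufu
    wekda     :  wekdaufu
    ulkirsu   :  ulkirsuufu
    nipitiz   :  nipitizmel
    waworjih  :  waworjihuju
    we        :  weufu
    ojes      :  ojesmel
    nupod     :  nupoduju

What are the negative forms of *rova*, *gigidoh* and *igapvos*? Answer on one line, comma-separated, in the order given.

The pattern is sibilance of the final sound: -mel when the stem ends in a sibilant (*nipitiz*, *ojes*); -uju when the stem ends in a non-sibilant consonant (*waworjih*, *nupod*); -ufu when the stem ends in a vowel (*ifi*, *wekda*, *ulkirsu*, *we*).
*rova* — final sound /a/ (a vowel) → -ufu → *rovaufu*.
*gigidoh*: final sound = /h/, a non-sibilant consonant → -uju → *gigidohuju*.
*igapvos*: final sound = /s/, a sibilant → -mel → *igapvosmel*.

rovaufu, gigidohuju, igapvosmel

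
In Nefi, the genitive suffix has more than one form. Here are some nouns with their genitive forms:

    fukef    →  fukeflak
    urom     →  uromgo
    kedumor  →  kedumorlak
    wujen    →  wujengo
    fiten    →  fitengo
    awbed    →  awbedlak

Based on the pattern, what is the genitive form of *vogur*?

The pattern is nasality of the final consonant: -go when the stem ends in a nasal (*urom*, *wujen*, *fiten*); -lak when the stem ends in a non-nasal consonant (*fukef*, *kedumor*, *awbed*).
*vogur*: final consonant = /r/, non-nasal → -lak → *vogurlak*.

vogurlak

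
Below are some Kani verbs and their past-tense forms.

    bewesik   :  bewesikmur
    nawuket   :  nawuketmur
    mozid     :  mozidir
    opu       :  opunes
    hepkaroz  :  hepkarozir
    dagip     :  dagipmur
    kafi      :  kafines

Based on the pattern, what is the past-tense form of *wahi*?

Looking at the final sound of each stem: -mur when the stem ends in a voiceless consonant (*bewesik*, *nawuket*, *dagip*); -ir when the stem ends in a voiced consonant (*mozid*, *hepkaroz*); -nes when the stem ends in a vowel (*opu*, *kafi*).
*wahi*: final sound = /i/, a vowel → -nes → *wahines*.

wahines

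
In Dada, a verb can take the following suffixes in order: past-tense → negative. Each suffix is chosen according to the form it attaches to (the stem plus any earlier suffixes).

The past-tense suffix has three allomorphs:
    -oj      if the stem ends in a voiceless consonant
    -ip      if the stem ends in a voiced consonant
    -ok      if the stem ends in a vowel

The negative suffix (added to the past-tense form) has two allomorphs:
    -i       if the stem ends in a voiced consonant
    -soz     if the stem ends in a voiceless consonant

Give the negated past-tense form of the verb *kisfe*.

kisfeoksoz

Since the final sound of *kisfe* is /e/ (a vowel), it takes -ok, giving *kisfeok*.
The past-tense form *kisfeok*: final consonant = /k/, voiceless → -soz → *kisfeoksoz*.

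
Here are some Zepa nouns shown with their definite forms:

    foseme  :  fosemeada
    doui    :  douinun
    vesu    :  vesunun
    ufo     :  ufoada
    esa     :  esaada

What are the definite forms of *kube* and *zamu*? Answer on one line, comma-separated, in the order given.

kubeada, zamunun

The suffix is conditioned by the last vowel: -nun when the last vowel of the stem is a high vowel (*doui*, *vesu*); -ada when the last vowel of the stem is a non-high vowel (*foseme*, *ufo*, *esa*).
*kube* — last vowel /e/ (a non-high vowel) → -ada → *kubeada*.
*zamu*: last vowel = /u/, a high vowel → -nun → *zamunun*.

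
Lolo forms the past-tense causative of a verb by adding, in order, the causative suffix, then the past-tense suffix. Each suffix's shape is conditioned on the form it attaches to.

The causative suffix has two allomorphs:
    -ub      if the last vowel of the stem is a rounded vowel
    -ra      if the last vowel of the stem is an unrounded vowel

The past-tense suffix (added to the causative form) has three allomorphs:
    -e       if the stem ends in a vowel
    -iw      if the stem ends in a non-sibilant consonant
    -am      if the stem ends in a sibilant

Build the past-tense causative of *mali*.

malirae

*mali*: last vowel = /i/, an unrounded vowel → -ra → *malira*.
The causative form *malira* — final sound /a/ (a vowel) → -e → *malirae*.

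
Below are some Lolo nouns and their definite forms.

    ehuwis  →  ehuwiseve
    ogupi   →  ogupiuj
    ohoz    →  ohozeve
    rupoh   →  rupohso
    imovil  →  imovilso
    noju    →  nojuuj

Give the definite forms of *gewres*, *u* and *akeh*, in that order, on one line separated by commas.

gewreseve, uuj, akehso

The alternation tracks the final sound of the stem — -eve when the stem ends in a sibilant (*ehuwis*, *ohoz*); -so when the stem ends in a non-sibilant consonant (*rupoh*, *imovil*); -uj when the stem ends in a vowel (*ogupi*, *noju*).
*gewres* — final sound /s/ (a sibilant) → -eve → *gewreseve*.
*u*: final sound = /u/, a vowel → -uj → *uuj*.
The final sound of *akeh* is /h/, which is a non-sibilant consonant, so the suffix is -so, giving *akehso*.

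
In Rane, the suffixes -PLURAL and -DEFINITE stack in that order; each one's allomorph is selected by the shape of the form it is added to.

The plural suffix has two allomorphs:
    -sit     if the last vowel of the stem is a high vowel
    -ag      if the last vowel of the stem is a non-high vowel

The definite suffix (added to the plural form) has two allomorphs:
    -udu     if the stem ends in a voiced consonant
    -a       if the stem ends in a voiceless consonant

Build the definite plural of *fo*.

Since the last vowel of *fo* is /o/ (a non-high vowel), it takes -ag, giving *foag*.
The plural form *foag* — final consonant /g/ (voiced) → -udu → *foagudu*.

foagudu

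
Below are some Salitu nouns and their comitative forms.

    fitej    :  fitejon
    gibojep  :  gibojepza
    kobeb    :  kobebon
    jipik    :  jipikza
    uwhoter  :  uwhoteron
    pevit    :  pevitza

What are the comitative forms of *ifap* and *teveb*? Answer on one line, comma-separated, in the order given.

ifapza, tevebon

The suffix is conditioned by the final consonant: -za when the stem ends in a voiceless consonant (*gibojep*, *jipik*, *pevit*); -on when the stem ends in a voiced consonant (*fitej*, *kobeb*, *uwhoter*).
*ifap* — final consonant /p/ (voiceless) → -za → *ifapza*.
Since the final consonant of *teveb* is /b/ (voiced), it takes -on, giving *tevebon*.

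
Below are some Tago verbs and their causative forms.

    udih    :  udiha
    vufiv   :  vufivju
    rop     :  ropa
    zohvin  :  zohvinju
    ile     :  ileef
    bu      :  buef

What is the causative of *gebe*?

gebeef

The suffix is conditioned by the final sound: -a when the stem ends in a voiceless consonant (*udih*, *rop*); -ju when the stem ends in a voiced consonant (*vufiv*, *zohvin*); -ef when the stem ends in a vowel (*ile*, *bu*).
Since the final sound of *gebe* is /e/ (a vowel), it takes -ef, giving *gebeef*.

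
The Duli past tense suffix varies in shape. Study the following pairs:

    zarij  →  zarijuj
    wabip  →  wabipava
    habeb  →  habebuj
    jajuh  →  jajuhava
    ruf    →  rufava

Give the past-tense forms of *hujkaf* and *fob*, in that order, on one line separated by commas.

hujkafava, fobuj

The alternation tracks the final consonant of the stem — -ava when the stem ends in a voiceless consonant (*wabip*, *jajuh*, *ruf*); -uj when the stem ends in a voiced consonant (*zarij*, *habeb*).
Since the final consonant of *hujkaf* is /f/ (voiceless), it takes -ava, giving *hujkafava*.
Since the final consonant of *fob* is /b/ (voiced), it takes -uj, giving *fobuj*.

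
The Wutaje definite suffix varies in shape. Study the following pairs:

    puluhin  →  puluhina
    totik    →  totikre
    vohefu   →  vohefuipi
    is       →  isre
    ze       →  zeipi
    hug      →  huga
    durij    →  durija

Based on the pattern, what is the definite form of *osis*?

osisre

The alternation tracks the final sound of the stem — -re when the stem ends in a voiceless consonant (*totik*, *is*); -a when the stem ends in a voiced consonant (*puluhin*, *hug*, *durij*); -ipi when the stem ends in a vowel (*vohefu*, *ze*).
The final sound of *osis* is /s/, which is a voiceless consonant, so the suffix is -re, giving *osisre*.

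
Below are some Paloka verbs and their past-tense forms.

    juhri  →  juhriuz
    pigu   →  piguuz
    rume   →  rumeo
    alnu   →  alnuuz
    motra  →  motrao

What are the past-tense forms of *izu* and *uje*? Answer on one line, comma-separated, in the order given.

izuuz, ujeo

Looking at the last vowel of each stem: -uz when the last vowel of the stem is a high vowel (*juhri*, *pigu*, *alnu*); -o when the last vowel of the stem is a non-high vowel (*rume*, *motra*).
Since the last vowel of *izu* is /u/ (a high vowel), it takes -uz, giving *izuuz*.
Since the last vowel of *uje* is /e/ (a non-high vowel), it takes -o, giving *ujeo*.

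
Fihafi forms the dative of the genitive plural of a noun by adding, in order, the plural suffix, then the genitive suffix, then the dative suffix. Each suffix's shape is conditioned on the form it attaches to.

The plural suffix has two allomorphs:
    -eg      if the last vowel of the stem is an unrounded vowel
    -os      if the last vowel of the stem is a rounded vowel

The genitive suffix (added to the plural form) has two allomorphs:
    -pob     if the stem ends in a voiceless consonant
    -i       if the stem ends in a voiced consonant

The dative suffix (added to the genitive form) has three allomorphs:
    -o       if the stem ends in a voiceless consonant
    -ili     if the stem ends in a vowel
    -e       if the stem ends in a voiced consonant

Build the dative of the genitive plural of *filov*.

Since the last vowel of *filov* is /o/ (a rounded vowel), it takes -os, giving *filovos*.
The final consonant of the plural form *filovos* is /s/, which is voiceless, so the genitive suffix is -pob, giving *filovospob*.
The final sound of the genitive form *filovospob* is /b/, which is a voiced consonant, so the dative suffix is -e, giving *filovospobe*.

filovospobe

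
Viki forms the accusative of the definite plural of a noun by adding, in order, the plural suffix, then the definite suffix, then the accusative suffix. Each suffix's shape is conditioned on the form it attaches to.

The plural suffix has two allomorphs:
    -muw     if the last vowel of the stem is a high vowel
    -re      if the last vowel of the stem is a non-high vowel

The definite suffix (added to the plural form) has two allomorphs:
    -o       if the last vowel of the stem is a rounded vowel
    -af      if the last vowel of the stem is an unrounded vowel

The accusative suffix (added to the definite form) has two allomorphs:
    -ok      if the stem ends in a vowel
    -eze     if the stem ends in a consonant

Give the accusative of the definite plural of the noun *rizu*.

rizumuwook

*rizu*: last vowel = /u/, a high vowel → -muw → *rizumuw*.
The plural form *rizumuw* — last vowel /u/ (a rounded vowel) → -o → *rizumuwo*.
Since the final sound of the definite form *rizumuwo* is /o/ (a vowel), it takes -ok, giving *rizumuwook*.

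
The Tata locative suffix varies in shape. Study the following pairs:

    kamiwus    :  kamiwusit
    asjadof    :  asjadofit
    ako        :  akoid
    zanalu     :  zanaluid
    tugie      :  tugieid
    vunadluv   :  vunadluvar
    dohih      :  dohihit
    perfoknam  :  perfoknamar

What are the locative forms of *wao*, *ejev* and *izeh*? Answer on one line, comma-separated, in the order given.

The suffix is conditioned by the final sound: -it when the stem ends in a voiceless consonant (*kamiwus*, *asjadof*, *dohih*); -ar when the stem ends in a voiced consonant (*vunadluv*, *perfoknam*); -id when the stem ends in a vowel (*ako*, *zanalu*, *tugie*).
*wao*: final sound = /o/, a vowel → -id → *waoid*.
Since the final sound of *ejev* is /v/ (a voiced consonant), it takes -ar, giving *ejevar*.
The final sound of *izeh* is /h/, which is a voiceless consonant, so the suffix is -it, giving *izehit*.

waoid, ejevar, izehit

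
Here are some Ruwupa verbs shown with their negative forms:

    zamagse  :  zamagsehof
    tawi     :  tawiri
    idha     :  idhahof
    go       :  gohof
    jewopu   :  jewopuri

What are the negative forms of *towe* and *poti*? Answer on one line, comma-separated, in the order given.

The suffix is conditioned by the last vowel: -ri when the last vowel of the stem is a high vowel (*tawi*, *jewopu*); -hof when the last vowel of the stem is a non-high vowel (*zamagse*, *idha*, *go*).
The last vowel of *towe* is /e/, which is a non-high vowel, so the suffix is -hof, giving *towehof*.
The last vowel of *poti* is /i/, which is a high vowel, so the suffix is -ri, giving *potiri*.

towehof, potiri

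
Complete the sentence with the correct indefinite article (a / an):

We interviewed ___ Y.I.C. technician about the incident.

The indefinite article is chosen by the initial *sound* of the following word, not its spelling.
The initialism *Y.I.C.* is read letter by letter; the first letter, Y, is pronounced /waɪ/, which begins with a consonant sound.
So the article is *a*: We interviewed a Y.I.C. technician about the incident.

a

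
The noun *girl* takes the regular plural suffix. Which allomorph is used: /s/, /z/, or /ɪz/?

/z/

The stem *girl* ends in a voiced non-sibilant sound.
The plural suffix surfaces as /ɪz/ after sibilants, /s/ after other voiceless consonants, and /z/ after other voiced sounds.
So the plural -s on *girl* is pronounced /z/.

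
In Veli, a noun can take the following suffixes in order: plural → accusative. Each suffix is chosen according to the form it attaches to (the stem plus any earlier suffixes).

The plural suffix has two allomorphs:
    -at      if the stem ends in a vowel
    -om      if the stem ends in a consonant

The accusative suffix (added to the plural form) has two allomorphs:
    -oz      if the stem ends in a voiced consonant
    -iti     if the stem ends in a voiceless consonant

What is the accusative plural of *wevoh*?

wevohomoz

The final sound of *wevoh* is /h/, which is a consonant, so the plural suffix is -om, giving *wevohom*.
The plural form *wevohom*: final consonant = /m/, voiced → -oz → *wevohomoz*.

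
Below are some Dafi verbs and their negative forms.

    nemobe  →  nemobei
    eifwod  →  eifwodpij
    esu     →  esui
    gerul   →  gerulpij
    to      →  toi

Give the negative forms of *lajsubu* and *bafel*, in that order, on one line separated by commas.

Looking at the final sound of each stem: -pij when the stem ends in a consonant (*eifwod*, *gerul*); -i when the stem ends in a vowel (*nemobe*, *esu*, *to*).
*lajsubu*: final sound = /u/, a vowel → -i → *lajsubui*.
*bafel* — final sound /l/ (a consonant) → -pij → *bafelpij*.

lajsubui, bafelpij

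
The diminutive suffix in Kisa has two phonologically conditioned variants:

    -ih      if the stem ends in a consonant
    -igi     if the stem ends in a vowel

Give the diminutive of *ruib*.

Since the final sound of *ruib* is /b/ (a consonant), it takes -ih, giving *ruibih*.

ruibih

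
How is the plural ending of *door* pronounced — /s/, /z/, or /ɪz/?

/z/

The stem *door* ends in a voiced non-sibilant sound.
The plural suffix surfaces as /ɪz/ after sibilants, /s/ after other voiceless consonants, and /z/ after other voiced sounds.
So the plural -s on *door* is pronounced /z/.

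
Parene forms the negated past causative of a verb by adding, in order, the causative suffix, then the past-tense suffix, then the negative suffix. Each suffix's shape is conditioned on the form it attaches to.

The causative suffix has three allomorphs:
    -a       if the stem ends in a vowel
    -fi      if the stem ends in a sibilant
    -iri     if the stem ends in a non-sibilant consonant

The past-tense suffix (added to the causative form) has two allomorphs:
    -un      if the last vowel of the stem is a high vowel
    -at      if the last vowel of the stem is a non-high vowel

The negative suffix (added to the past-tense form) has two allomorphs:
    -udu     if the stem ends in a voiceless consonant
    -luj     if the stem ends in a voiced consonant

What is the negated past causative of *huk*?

hukiriunluj

*huk*: final sound = /k/, a non-sibilant consonant → -iri → *hukiri*.
The causative form *hukiri*: last vowel = /i/, a high vowel → -un → *hukiriun*.
The final consonant of the past-tense form *hukiriun* is /n/, which is voiced, so the negative suffix is -luj, giving *hukiriunluj*.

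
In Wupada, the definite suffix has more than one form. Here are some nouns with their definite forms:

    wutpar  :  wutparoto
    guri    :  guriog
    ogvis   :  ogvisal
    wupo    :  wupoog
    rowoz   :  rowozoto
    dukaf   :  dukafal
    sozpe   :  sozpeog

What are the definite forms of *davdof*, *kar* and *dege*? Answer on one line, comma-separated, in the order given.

The pattern is voicing of the final sound: -al when the stem ends in a voiceless consonant (*ogvis*, *dukaf*); -oto when the stem ends in a voiced consonant (*wutpar*, *rowoz*); -og when the stem ends in a vowel (*guri*, *wupo*, *sozpe*).
*davdof* — final sound /f/ (a voiceless consonant) → -al → *davdofal*.
*kar*: final sound = /r/, a voiced consonant → -oto → *karoto*.
Since the final sound of *dege* is /e/ (a vowel), it takes -og, giving *degeog*.

davdofal, karoto, degeog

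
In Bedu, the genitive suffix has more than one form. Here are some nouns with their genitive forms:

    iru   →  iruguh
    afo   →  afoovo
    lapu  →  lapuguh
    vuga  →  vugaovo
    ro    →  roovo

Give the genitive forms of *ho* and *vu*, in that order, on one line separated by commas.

hoovo, vuguh

The suffix is conditioned by the last vowel: -guh when the last vowel of the stem is a high vowel (*iru*, *lapu*); -ovo when the last vowel of the stem is a non-high vowel (*afo*, *vuga*, *ro*).
Since the last vowel of *ho* is /o/ (a non-high vowel), it takes -ovo, giving *hoovo*.
Since the last vowel of *vu* is /u/ (a high vowel), it takes -guh, giving *vuguh*.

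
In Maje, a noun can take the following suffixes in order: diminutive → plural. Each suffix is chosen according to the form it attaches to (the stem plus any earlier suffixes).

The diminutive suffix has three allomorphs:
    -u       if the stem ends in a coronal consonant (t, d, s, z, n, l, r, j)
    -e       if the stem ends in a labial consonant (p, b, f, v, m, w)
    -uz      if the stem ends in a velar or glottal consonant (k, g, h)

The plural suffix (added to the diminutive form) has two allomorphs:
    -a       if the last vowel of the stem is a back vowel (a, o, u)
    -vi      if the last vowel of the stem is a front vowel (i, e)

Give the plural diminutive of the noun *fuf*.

fufevi

The final consonant of *fuf* is /f/, which is labial, so the diminutive suffix is -e, giving *fufe*.
The last vowel of the diminutive form *fufe* is /e/, which is a front vowel, so the plural suffix is -vi, giving *fufevi*.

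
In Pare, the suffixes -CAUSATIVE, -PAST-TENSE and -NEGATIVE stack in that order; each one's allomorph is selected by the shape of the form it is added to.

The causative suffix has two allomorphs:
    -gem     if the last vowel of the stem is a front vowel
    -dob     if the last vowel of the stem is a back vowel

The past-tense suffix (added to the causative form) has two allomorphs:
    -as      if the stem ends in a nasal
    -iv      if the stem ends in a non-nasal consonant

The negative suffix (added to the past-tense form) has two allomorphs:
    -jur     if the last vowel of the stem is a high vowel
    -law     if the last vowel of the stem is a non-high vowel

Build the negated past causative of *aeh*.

aehgemaslaw

Since the last vowel of *aeh* is /e/ (a front vowel), it takes -gem, giving *aehgem*.
The final consonant of the causative form *aehgem* is /m/, which is a nasal, so the past-tense suffix is -as, giving *aehgemas*.
The last vowel of the past-tense form *aehgemas* is /a/, which is a non-high vowel, so the negative suffix is -law, giving *aehgemaslaw*.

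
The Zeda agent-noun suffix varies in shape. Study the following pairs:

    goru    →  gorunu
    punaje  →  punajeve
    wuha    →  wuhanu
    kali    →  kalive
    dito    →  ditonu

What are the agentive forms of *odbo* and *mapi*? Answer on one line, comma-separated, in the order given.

The pattern is front/back vowel harmony: -ve when the last vowel of the stem is a front vowel (*punaje*, *kali*); -nu when the last vowel of the stem is a back vowel (*goru*, *wuha*, *dito*).
Since the last vowel of *odbo* is /o/ (a back vowel), it takes -nu, giving *odbonu*.
*mapi* — last vowel /i/ (a front vowel) → -ve → *mapive*.

odbonu, mapive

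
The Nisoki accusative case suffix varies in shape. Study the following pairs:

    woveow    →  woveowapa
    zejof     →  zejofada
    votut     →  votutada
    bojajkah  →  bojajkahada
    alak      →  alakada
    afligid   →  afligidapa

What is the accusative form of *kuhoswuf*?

kuhoswufada

The alternation tracks the final consonant of the stem — -ada when the stem ends in a voiceless consonant (*zejof*, *votut*, *bojajkah*, *alak*); -apa when the stem ends in a voiced consonant (*woveow*, *afligid*).
Since the final consonant of *kuhoswuf* is /f/ (voiceless), it takes -ada, giving *kuhoswufada*.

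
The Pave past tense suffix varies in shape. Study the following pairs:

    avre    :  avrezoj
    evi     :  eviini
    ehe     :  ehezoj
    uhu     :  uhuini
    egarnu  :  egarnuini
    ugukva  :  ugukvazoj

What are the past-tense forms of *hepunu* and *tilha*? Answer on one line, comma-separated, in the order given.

The alternation tracks the last vowel of the stem — -ini when the last vowel of the stem is a high vowel (*evi*, *uhu*, *egarnu*); -zoj when the last vowel of the stem is a non-high vowel (*avre*, *ehe*, *ugukva*).
The last vowel of *hepunu* is /u/, which is a high vowel, so the suffix is -ini, giving *hepunuini*.
*tilha* — last vowel /a/ (a non-high vowel) → -zoj → *tilhazoj*.

hepunuini, tilhazoj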